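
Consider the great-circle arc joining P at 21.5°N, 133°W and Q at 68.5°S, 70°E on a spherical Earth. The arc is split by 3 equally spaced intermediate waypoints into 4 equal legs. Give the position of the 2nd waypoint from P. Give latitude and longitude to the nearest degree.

≈ 43°S, 147°W

From cos δ = sin φ₁ sin φ₂ + cos φ₁ cos φ₂ cos Δλ, the central angle is δ ≈ 2.285 rad (130.9°).
Interpolate at f = 2/4 with slerp weights a = sin((1−f)δ)/sin δ ≈ 1.204, b = sin(fδ)/sin δ ≈ 1.204.
p = a·p₁ + b·p₂ ≈ (-0.613, -0.405, -0.679); φ = arcsin(p_z) ≈ -42.75°, λ = atan2(p_y, p_x) ≈ -146.58°.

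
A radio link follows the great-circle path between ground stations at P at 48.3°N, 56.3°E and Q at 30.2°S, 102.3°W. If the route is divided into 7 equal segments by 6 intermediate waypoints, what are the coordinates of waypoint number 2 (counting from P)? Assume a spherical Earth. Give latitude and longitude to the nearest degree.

≈ 56°N, 19°W

Write both endpoints as unit vectors p₁, p₂ with components (cos φ cos λ, cos φ sin λ, sin φ).
The central angle between the endpoints is δ = arccos(p₁·p₂) ≈ 2.716 rad (155.6°).
Interpolate at f = 2/7 with slerp weights a = sin((1−f)δ)/sin δ ≈ 2.260, b = sin(fδ)/sin δ ≈ 1.697.
p = a·p₁ + b·p₂ ≈ (0.522, -0.183, 0.833); φ = arcsin(p_z) ≈ 56.45°, λ = atan2(p_y, p_x) ≈ -19.30°.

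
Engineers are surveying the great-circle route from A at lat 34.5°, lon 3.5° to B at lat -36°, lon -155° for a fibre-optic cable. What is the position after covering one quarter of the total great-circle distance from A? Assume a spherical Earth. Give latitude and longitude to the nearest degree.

≈ lat 19°, lon -39°

Convert each endpoint to a unit vector on the sphere (x = cos φ cos λ, y = cos φ sin λ, z = sin φ).
The central angle between the endpoints is δ = arccos(p₁·p₂) ≈ 2.835 rad (162.4°).
Interpolate at f = 1/4 with slerp weights a = sin((1−f)δ)/sin δ ≈ 2.813, b = sin(fδ)/sin δ ≈ 2.154.
p = a·p₁ + b·p₂ ≈ (0.734, -0.595, 0.327); φ = arcsin(p_z) ≈ 19.08°, λ = atan2(p_y, p_x) ≈ -39.02°.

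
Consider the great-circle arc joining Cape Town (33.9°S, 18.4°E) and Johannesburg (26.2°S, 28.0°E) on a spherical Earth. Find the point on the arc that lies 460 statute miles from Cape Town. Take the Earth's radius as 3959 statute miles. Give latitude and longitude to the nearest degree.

Convert each endpoint to a unit vector on the sphere (x = cos φ cos λ, y = cos φ sin λ, z = sin φ).
The central angle between the endpoints is δ = arccos(p₁·p₂) ≈ 0.198 rad (11.3°). The total great-circle distance is δ·R ≈ 0.198 × 3959 ≈ 782 mi, so the target fraction is f = 460/782 ≈ 0.588.
Interpolate at f ≈ 0.588 with slerp weights a = sin((1−f)δ)/sin δ ≈ 0.414, b = sin(fδ)/sin δ ≈ 0.591.
p = a·p₁ + b·p₂ ≈ (0.794, 0.357, -0.492); φ = arcsin(p_z) ≈ -29.45°, λ = atan2(p_y, p_x) ≈ 24.23°.

≈ (29°S, 24°E)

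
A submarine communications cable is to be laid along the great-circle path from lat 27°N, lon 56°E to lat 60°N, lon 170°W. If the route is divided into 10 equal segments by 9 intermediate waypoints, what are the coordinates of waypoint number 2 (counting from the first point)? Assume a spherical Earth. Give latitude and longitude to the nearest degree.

≈ lat 43°N, lon 64°E

Convert each endpoint to a unit vector on the sphere (x = cos φ cos λ, y = cos φ sin λ, z = sin φ).
The central angle between the endpoints is δ = arccos(p₁·p₂) ≈ 1.487 rad (85.2°).
Interpolate at f = 2/10 with slerp weights a = sin((1−f)δ)/sin δ ≈ 0.931, b = sin(fδ)/sin δ ≈ 0.294.
p = a·p₁ + b·p₂ ≈ (0.319, 0.663, 0.678); φ = arcsin(p_z) ≈ 42.65°, λ = atan2(p_y, p_x) ≈ 64.27°.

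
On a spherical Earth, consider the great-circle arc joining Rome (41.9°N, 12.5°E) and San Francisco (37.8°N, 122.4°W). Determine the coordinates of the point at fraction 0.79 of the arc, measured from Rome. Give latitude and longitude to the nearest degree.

≈ 53°N, 106°W

Write both endpoints as unit vectors p₁, p₂ with components (cos φ cos λ, cos φ sin λ, sin φ).
The central angle between the endpoints is δ = arccos(p₁·p₂) ≈ 1.577 rad (90.3°).
Interpolate at f = 0.79 with slerp weights a = sin((1−f)δ)/sin δ ≈ 0.325, b = sin(fδ)/sin δ ≈ 0.948.
p = a·p₁ + b·p₂ ≈ (-0.165, -0.580, 0.798); φ = arcsin(p_z) ≈ 52.93°, λ = atan2(p_y, p_x) ≈ -105.88°.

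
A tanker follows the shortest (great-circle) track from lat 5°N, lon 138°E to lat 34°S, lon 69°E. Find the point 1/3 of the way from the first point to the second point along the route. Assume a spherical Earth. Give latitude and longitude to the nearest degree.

Convert each endpoint to a unit vector on the sphere (x = cos φ cos λ, y = cos φ sin λ, z = sin φ).
The central angle between the endpoints is δ = arccos(p₁·p₂) ≈ 1.321 rad (75.7°).
Interpolate at f = 1/3 with slerp weights a = sin((1−f)δ)/sin δ ≈ 0.796, b = sin(fδ)/sin δ ≈ 0.440.
p = a·p₁ + b·p₂ ≈ (-0.458, 0.871, -0.177); φ = arcsin(p_z) ≈ -10.17°, λ = atan2(p_y, p_x) ≈ 117.76°.

≈ lat 10°S, lon 118°E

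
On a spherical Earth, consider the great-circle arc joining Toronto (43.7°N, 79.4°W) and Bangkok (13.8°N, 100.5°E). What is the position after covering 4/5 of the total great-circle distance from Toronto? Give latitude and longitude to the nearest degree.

Write both endpoints as unit vectors p₁, p₂ with components (cos φ cos λ, cos φ sin λ, sin φ).
The central angle between the endpoints is δ = arccos(p₁·p₂) ≈ 2.138 rad (122.5°).
Interpolate at f = 4/5 with slerp weights a = sin((1−f)δ)/sin δ ≈ 0.492, b = sin(fδ)/sin δ ≈ 1.174.
p = a·p₁ + b·p₂ ≈ (-0.142, 0.772, 0.620); φ = arcsin(p_z) ≈ 38.30°, λ = atan2(p_y, p_x) ≈ 100.45°.

≈ (38°N, 100°E)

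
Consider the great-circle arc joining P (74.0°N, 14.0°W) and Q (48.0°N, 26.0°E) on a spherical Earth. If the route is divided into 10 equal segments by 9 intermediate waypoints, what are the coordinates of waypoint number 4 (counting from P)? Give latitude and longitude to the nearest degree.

Convert each endpoint to a unit vector on the sphere (x = cos φ cos λ, y = cos φ sin λ, z = sin φ).
The central angle between the endpoints is δ = arccos(p₁·p₂) ≈ 0.544 rad (31.2°).
Interpolate at f = 4/10 with slerp weights a = sin((1−f)δ)/sin δ ≈ 0.620, b = sin(fδ)/sin δ ≈ 0.417.
p = a·p₁ + b·p₂ ≈ (0.417, 0.081, 0.905); φ = arcsin(p_z) ≈ 64.89°, λ = atan2(p_y, p_x) ≈ 11.01°.

≈ (65°N, 11°E)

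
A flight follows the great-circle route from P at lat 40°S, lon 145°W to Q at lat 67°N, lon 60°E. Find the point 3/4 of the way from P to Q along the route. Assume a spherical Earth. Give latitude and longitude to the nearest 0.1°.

Write both endpoints as unit vectors p₁, p₂ with components (cos φ cos λ, cos φ sin λ, sin φ).
The central angle between the endpoints is δ = arccos(p₁·p₂) ≈ 2.612 rad (149.7°).
Interpolate at f = 3/4 with slerp weights a = sin((1−f)δ)/sin δ ≈ 1.202, b = sin(fδ)/sin δ ≈ 1.832.
p = a·p₁ + b·p₂ ≈ (-0.397, 0.092, 0.913); φ = arcsin(p_z) ≈ 65.98°, λ = atan2(p_y, p_x) ≈ 167.00°.

≈ lat 66.0°N, lon 167.0°E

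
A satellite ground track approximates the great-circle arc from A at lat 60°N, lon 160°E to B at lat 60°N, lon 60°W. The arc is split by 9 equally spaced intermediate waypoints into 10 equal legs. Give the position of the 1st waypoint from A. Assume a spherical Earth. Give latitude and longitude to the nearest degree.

≈ lat 65°N, lon 165°E

Convert each endpoint to a unit vector on the sphere (x = cos φ cos λ, y = cos φ sin λ, z = sin φ).
The central angle between the endpoints is δ = arccos(p₁·p₂) ≈ 0.978 rad (56.0°).
Interpolate at f = 1/10 with slerp weights a = sin((1−f)δ)/sin δ ≈ 0.929, b = sin(fδ)/sin δ ≈ 0.118.
p = a·p₁ + b·p₂ ≈ (-0.407, 0.108, 0.907); φ = arcsin(p_z) ≈ 65.08°, λ = atan2(p_y, p_x) ≈ 165.15°.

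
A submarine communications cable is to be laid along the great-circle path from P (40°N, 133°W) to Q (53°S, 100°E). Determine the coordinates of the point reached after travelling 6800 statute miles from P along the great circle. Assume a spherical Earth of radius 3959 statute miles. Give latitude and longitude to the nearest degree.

Write both endpoints as unit vectors p₁, p₂ with components (cos φ cos λ, cos φ sin λ, sin φ).
The central angle between the endpoints is δ = arccos(p₁·p₂) ≈ 2.483 rad (142.3°). The total great-circle distance is δ·R ≈ 2.483 × 3959 ≈ 9830 mi, so the target fraction is f = 6800/9830 ≈ 0.692.
Interpolate at f ≈ 0.692 with slerp weights a = sin((1−f)δ)/sin δ ≈ 1.132, b = sin(fδ)/sin δ ≈ 1.616.
p = a·p₁ + b·p₂ ≈ (-0.760, 0.324, -0.563); φ = arcsin(p_z) ≈ -34.28°, λ = atan2(p_y, p_x) ≈ 156.93°.

≈ (34°S, 157°E)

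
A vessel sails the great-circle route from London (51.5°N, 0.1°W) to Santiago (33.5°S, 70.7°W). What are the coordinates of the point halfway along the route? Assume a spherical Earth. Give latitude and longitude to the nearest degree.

Convert each endpoint to a unit vector on the sphere (x = cos φ cos λ, y = cos φ sin λ, z = sin φ).
The central angle between the endpoints is δ = arccos(p₁·p₂) ≈ 1.833 rad (105.0°).
Interpolate at f = 1/2 with slerp weights a = sin((1−f)δ)/sin δ ≈ 0.822, b = sin(fδ)/sin δ ≈ 0.822.
p = a·p₁ + b·p₂ ≈ (0.738, -0.648, 0.190); φ = arcsin(p_z) ≈ 10.93°, λ = atan2(p_y, p_x) ≈ -41.27°.

≈ (11°N, 41°W)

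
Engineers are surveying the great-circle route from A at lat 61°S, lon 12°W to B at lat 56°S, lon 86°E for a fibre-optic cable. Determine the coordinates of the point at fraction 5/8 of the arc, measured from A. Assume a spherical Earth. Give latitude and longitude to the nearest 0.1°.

≈ lat 66.5°S, lon 56.2°E

From cos δ = sin φ₁ sin φ₂ + cos φ₁ cos φ₂ cos Δλ, the central angle is δ ≈ 0.813 rad (46.6°).
Interpolate at f = 5/8 with slerp weights a = sin((1−f)δ)/sin δ ≈ 0.413, b = sin(fδ)/sin δ ≈ 0.670.
p = a·p₁ + b·p₂ ≈ (0.222, 0.332, -0.917); φ = arcsin(p_z) ≈ -66.46°, λ = atan2(p_y, p_x) ≈ 56.22°.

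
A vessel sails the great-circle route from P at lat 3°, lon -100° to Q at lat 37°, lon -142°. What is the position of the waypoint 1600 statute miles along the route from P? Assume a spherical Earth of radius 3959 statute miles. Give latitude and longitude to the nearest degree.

Convert each endpoint to a unit vector on the sphere (x = cos φ cos λ, y = cos φ sin λ, z = sin φ).
The central angle between the endpoints is δ = arccos(p₁·p₂) ≈ 0.897 rad (51.4°). The total great-circle distance is δ·R ≈ 0.897 × 3959 ≈ 3550 mi, so the target fraction is f = 1600/3550 ≈ 0.451.
Interpolate at f ≈ 0.451 with slerp weights a = sin((1−f)δ)/sin δ ≈ 0.605, b = sin(fδ)/sin δ ≈ 0.503.
p = a·p₁ + b·p₂ ≈ (-0.422, -0.843, 0.335); φ = arcsin(p_z) ≈ 19.55°, λ = atan2(p_y, p_x) ≈ -116.58°.

≈ lat 20°, lon -117°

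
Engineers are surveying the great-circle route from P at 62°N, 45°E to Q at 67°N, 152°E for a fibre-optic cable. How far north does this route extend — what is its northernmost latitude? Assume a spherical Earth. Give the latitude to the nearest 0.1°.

≈ 74.4°N

The great circle lies in the plane with unit normal n̂ = (p₁ × p₂)/|p₁ × p₂|.
Here n̂_z ≈ +0.269; the vertex latitude is φ_max = arccos|n̂_z| ≈ 74.4°.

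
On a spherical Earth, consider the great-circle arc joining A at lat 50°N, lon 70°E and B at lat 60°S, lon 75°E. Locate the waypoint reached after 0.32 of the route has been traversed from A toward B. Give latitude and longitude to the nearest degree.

The haversine formula gives a central angle δ ≈ 1.921 rad (110.1°) between the endpoints.
Interpolate at f = 0.32 with slerp weights a = sin((1−f)δ)/sin δ ≈ 1.028, b = sin(fδ)/sin δ ≈ 0.614.
p = a·p₁ + b·p₂ ≈ (0.305, 0.917, 0.255); φ = arcsin(p_z) ≈ 14.80°, λ = atan2(p_y, p_x) ≈ 71.59°.

≈ lat 15°N, lon 72°E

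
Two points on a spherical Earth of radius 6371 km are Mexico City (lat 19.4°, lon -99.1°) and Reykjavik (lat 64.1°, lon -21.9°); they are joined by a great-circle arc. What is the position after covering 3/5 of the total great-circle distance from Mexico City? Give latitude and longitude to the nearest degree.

Write both endpoints as unit vectors p₁, p₂ with components (cos φ cos λ, cos φ sin λ, sin φ).
The central angle between the endpoints is δ = arccos(p₁·p₂) ≈ 1.170 rad (67.0°).
Interpolate at f = 3/5 with slerp weights a = sin((1−f)δ)/sin δ ≈ 0.490, b = sin(fδ)/sin δ ≈ 0.701.
p = a·p₁ + b·p₂ ≈ (0.211, -0.571, 0.794); φ = arcsin(p_z) ≈ 52.53°, λ = atan2(p_y, p_x) ≈ -69.69°.

≈ lat 53°, lon -70°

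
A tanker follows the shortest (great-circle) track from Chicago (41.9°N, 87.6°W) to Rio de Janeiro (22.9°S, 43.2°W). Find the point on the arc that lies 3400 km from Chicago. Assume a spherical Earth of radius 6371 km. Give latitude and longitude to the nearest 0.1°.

≈ (16.9°N, 67.0°W)

Write both endpoints as unit vectors p₁, p₂ with components (cos φ cos λ, cos φ sin λ, sin φ).
The central angle between the endpoints is δ = arccos(p₁·p₂) ≈ 1.339 rad (76.7°). The total great-circle distance is δ·R ≈ 1.339 × 6371 ≈ 8529 km, so the target fraction is f = 3400/8529 ≈ 0.399.
Interpolate at f ≈ 0.399 with slerp weights a = sin((1−f)δ)/sin δ ≈ 0.741, b = sin(fδ)/sin δ ≈ 0.523.
p = a·p₁ + b·p₂ ≈ (0.374, -0.880, 0.291); φ = arcsin(p_z) ≈ 16.93°, λ = atan2(p_y, p_x) ≈ -66.98°.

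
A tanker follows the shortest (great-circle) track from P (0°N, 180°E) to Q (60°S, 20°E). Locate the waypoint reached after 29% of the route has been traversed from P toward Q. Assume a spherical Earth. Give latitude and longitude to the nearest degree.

≈ (33°S, 172°E)

From cos δ = sin φ₁ sin φ₂ + cos φ₁ cos φ₂ cos Δλ, the central angle is δ ≈ 2.060 rad (118.0°).
Interpolate at f = 0.29 with slerp weights a = sin((1−f)δ)/sin δ ≈ 1.126, b = sin(fδ)/sin δ ≈ 0.637.
p = a·p₁ + b·p₂ ≈ (-0.827, 0.109, -0.552); φ = arcsin(p_z) ≈ -33.49°, λ = atan2(p_y, p_x) ≈ 172.49°.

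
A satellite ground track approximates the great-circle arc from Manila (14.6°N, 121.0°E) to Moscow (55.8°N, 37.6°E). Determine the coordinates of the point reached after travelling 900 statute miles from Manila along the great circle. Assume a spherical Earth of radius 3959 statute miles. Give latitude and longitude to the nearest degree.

≈ 25°N, 113°E

From cos δ = sin φ₁ sin φ₂ + cos φ₁ cos φ₂ cos Δλ, the central angle is δ ≈ 1.296 rad (74.3°). The total great-circle distance is δ·R ≈ 1.296 × 3959 ≈ 5132 mi, so the target fraction is f = 900/5132 ≈ 0.175.
Interpolate at f ≈ 0.175 with slerp weights a = sin((1−f)δ)/sin δ ≈ 0.911, b = sin(fδ)/sin δ ≈ 0.234.
p = a·p₁ + b·p₂ ≈ (-0.350, 0.836, 0.423); φ = arcsin(p_z) ≈ 25.04°, λ = atan2(p_y, p_x) ≈ 112.70°.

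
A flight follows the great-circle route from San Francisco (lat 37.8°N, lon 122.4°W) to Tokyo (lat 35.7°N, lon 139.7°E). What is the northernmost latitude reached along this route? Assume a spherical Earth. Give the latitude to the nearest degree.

≈ 49°N

The great circle lies in the plane with unit normal n̂ = (p₁ × p₂)/|p₁ × p₂|.
Here n̂_z ≈ -0.660; the vertex latitude is φ_max = arccos|n̂_z| ≈ 48.7°.
Check via Clairaut: cos φ_max = |cos φ₁| · sin C = cos(37.8°)·sin(56.6°) ≈ 0.660, again giving ≈ 48.7°.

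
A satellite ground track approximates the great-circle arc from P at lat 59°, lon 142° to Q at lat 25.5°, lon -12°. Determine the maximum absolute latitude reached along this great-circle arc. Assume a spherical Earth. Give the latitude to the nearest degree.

The great circle lies in the plane with unit normal n̂ = (p₁ × p₂)/|p₁ × p₂|.
Here n̂_z ≈ -0.204; the vertex latitude is φ_max = arccos|n̂_z| ≈ 78.2°.
Check via Clairaut: cos φ_max = |cos φ₁| · sin C = cos(59.0°)·sin(23.3°) ≈ 0.204, again giving ≈ 78.2°.

≈ 78°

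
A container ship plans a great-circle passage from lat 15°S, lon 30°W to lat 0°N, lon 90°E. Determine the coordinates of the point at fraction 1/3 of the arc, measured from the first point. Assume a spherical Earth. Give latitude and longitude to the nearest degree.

Convert each endpoint to a unit vector on the sphere (x = cos φ cos λ, y = cos φ sin λ, z = sin φ).
The central angle between the endpoints is δ = arccos(p₁·p₂) ≈ 2.075 rad (118.9°).
Interpolate at f = 1/3 with slerp weights a = sin((1−f)δ)/sin δ ≈ 1.122, b = sin(fδ)/sin δ ≈ 0.728.
p = a·p₁ + b·p₂ ≈ (0.939, 0.186, -0.290); φ = arcsin(p_z) ≈ -16.88°, λ = atan2(p_y, p_x) ≈ 11.24°.

≈ lat 17°S, lon 11°E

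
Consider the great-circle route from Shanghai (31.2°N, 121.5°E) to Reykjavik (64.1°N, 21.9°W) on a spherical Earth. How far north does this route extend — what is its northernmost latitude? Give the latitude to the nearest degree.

The great circle lies in the plane with unit normal n̂ = (p₁ × p₂)/|p₁ × p₂|.
Here n̂_z ≈ -0.226; the vertex latitude is φ_max = arccos|n̂_z| ≈ 76.9°.
Check via Clairaut: cos φ_max = |cos φ₁| · sin C = cos(31.2°)·sin(15.3°) ≈ 0.226, again giving ≈ 76.9°.

≈ 77°N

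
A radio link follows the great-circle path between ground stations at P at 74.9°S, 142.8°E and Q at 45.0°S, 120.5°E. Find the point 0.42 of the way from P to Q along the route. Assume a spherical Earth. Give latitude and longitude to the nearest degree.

Convert each endpoint to a unit vector on the sphere (x = cos φ cos λ, y = cos φ sin λ, z = sin φ).
The central angle between the endpoints is δ = arccos(p₁·p₂) ≈ 0.549 rad (31.4°).
Interpolate at f = 0.42 with slerp weights a = sin((1−f)δ)/sin δ ≈ 0.600, b = sin(fδ)/sin δ ≈ 0.438.
p = a·p₁ + b·p₂ ≈ (-0.282, 0.361, -0.889); φ = arcsin(p_z) ≈ -62.73°, λ = atan2(p_y, p_x) ≈ 127.94°.

≈ 63°S, 128°E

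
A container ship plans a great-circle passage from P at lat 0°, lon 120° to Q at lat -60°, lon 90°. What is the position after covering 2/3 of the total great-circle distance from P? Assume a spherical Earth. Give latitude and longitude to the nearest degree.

The haversine formula gives a central angle δ ≈ 1.123 rad (64.3°) between the endpoints.
Interpolate at f = 2/3 with slerp weights a = sin((1−f)δ)/sin δ ≈ 0.406, b = sin(fδ)/sin δ ≈ 0.755.
p = a·p₁ + b·p₂ ≈ (-0.203, 0.729, -0.654); φ = arcsin(p_z) ≈ -40.84°, λ = atan2(p_y, p_x) ≈ 105.55°.

≈ lat -41°, lon 106°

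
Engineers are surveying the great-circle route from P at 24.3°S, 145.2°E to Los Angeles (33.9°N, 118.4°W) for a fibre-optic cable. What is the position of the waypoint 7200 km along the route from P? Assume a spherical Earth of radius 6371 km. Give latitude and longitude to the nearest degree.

From cos δ = sin φ₁ sin φ₂ + cos φ₁ cos φ₂ cos Δλ, the central angle is δ ≈ 1.890 rad (108.3°). The total great-circle distance is δ·R ≈ 1.890 × 6371 ≈ 12041 km, so the target fraction is f = 7200/12041 ≈ 0.598.
Interpolate at f ≈ 0.598 with slerp weights a = sin((1−f)δ)/sin δ ≈ 0.726, b = sin(fδ)/sin δ ≈ 0.953.
p = a·p₁ + b·p₂ ≈ (-0.919, -0.318, 0.233); φ = arcsin(p_z) ≈ 13.46°, λ = atan2(p_y, p_x) ≈ -160.91°.

≈ 13°N, 161°W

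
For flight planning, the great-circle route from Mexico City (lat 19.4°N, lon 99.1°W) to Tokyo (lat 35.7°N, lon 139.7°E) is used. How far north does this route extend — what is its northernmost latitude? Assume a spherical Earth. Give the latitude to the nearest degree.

≈ 48°N

The great circle lies in the plane with unit normal n̂ = (p₁ × p₂)/|p₁ × p₂|.
Here n̂_z ≈ -0.669; the vertex latitude is φ_max = arccos|n̂_z| ≈ 48.0°.
Check via Clairaut: cos φ_max = |cos φ₁| · sin C = cos(19.4°)·sin(45.2°) ≈ 0.669, again giving ≈ 48.0°.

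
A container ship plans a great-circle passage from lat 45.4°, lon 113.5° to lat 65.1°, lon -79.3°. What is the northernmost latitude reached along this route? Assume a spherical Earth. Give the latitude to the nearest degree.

≈ 86°

The great circle lies in the plane with unit normal n̂ = (p₁ × p₂)/|p₁ × p₂|.
Here n̂_z ≈ +0.070; the vertex latitude is φ_max = arccos|n̂_z| ≈ 86.0°.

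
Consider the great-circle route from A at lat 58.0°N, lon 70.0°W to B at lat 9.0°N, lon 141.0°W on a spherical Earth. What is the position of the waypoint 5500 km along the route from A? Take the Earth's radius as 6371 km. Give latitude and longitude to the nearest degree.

From cos δ = sin φ₁ sin φ₂ + cos φ₁ cos φ₂ cos Δλ, the central angle is δ ≈ 1.263 rad (72.4°). The total great-circle distance is δ·R ≈ 1.263 × 6371 ≈ 8046 km, so the target fraction is f = 5500/8046 ≈ 0.684.
Interpolate at f ≈ 0.684 with slerp weights a = sin((1−f)δ)/sin δ ≈ 0.408, b = sin(fδ)/sin δ ≈ 0.797.
p = a·p₁ + b·p₂ ≈ (-0.538, -0.699, 0.471); φ = arcsin(p_z) ≈ 28.10°, λ = atan2(p_y, p_x) ≈ -127.59°.

≈ lat 28°N, lon 128°W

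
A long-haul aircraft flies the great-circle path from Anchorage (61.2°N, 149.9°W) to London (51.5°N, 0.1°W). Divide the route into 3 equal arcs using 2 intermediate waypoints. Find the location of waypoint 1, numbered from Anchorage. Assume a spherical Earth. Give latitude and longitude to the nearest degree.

≈ (79°N, 109°W)

From cos δ = sin φ₁ sin φ₂ + cos φ₁ cos φ₂ cos Δλ, the central angle is δ ≈ 1.130 rad (64.7°).
Interpolate at f = 1/3 with slerp weights a = sin((1−f)δ)/sin δ ≈ 0.756, b = sin(fδ)/sin δ ≈ 0.407.
p = a·p₁ + b·p₂ ≈ (-0.062, -0.183, 0.981); φ = arcsin(p_z) ≈ 78.85°, λ = atan2(p_y, p_x) ≈ -108.72°.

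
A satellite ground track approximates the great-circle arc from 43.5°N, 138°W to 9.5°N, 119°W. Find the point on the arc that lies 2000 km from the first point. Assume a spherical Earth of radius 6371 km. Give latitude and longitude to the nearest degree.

≈ 28°N, 127°W

Write both endpoints as unit vectors p₁, p₂ with components (cos φ cos λ, cos φ sin λ, sin φ).
The central angle between the endpoints is δ = arccos(p₁·p₂) ≈ 0.660 rad (37.8°). The total great-circle distance is δ·R ≈ 0.660 × 6371 ≈ 4204 km, so the target fraction is f = 2000/4204 ≈ 0.476.
Interpolate at f ≈ 0.476 with slerp weights a = sin((1−f)δ)/sin δ ≈ 0.553, b = sin(fδ)/sin δ ≈ 0.504.
p = a·p₁ + b·p₂ ≈ (-0.539, -0.703, 0.464); φ = arcsin(p_z) ≈ 27.64°, λ = atan2(p_y, p_x) ≈ -127.48°.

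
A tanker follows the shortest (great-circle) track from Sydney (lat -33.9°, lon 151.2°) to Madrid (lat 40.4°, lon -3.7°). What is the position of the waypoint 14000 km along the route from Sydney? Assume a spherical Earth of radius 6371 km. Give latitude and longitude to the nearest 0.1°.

≈ lat 38.0°, lon 39.4°

Convert each endpoint to a unit vector on the sphere (x = cos φ cos λ, y = cos φ sin λ, z = sin φ).
The central angle between the endpoints is δ = arccos(p₁·p₂) ≈ 2.776 rad (159.0°). The total great-circle distance is δ·R ≈ 2.776 × 6371 ≈ 17685 km, so the target fraction is f = 14000/17685 ≈ 0.792.
Interpolate at f ≈ 0.792 with slerp weights a = sin((1−f)δ)/sin δ ≈ 1.529, b = sin(fδ)/sin δ ≈ 2.265.
p = a·p₁ + b·p₂ ≈ (0.609, 0.500, 0.615); φ = arcsin(p_z) ≈ 37.98°, λ = atan2(p_y, p_x) ≈ 39.37°.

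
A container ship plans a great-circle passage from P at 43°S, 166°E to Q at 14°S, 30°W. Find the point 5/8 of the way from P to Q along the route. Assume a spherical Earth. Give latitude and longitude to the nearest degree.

The haversine formula gives a central angle δ ≈ 2.114 rad (121.1°) between the endpoints.
Interpolate at f = 5/8 with slerp weights a = sin((1−f)δ)/sin δ ≈ 0.832, b = sin(fδ)/sin δ ≈ 1.132.
p = a·p₁ + b·p₂ ≈ (0.361, -0.402, -0.842); φ = arcsin(p_z) ≈ -57.30°, λ = atan2(p_y, p_x) ≈ -48.10°.

≈ 57°S, 48°W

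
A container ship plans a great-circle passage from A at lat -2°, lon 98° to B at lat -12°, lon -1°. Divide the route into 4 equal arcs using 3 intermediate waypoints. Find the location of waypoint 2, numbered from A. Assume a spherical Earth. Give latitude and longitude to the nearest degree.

≈ lat -11°, lon 49°

Write both endpoints as unit vectors p₁, p₂ with components (cos φ cos λ, cos φ sin λ, sin φ).
The central angle between the endpoints is δ = arccos(p₁·p₂) ≈ 1.717 rad (98.4°).
Interpolate at f = 2/4 with slerp weights a = sin((1−f)δ)/sin δ ≈ 0.765, b = sin(fδ)/sin δ ≈ 0.765.
p = a·p₁ + b·p₂ ≈ (0.642, 0.744, -0.186); φ = arcsin(p_z) ≈ -10.71°, λ = atan2(p_y, p_x) ≈ 49.22°.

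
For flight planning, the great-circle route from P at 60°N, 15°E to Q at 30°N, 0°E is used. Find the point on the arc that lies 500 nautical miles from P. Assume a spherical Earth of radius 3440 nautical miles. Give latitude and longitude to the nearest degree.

Write both endpoints as unit vectors p₁, p₂ with components (cos φ cos λ, cos φ sin λ, sin φ).
The central angle between the endpoints is δ = arccos(p₁·p₂) ≈ 0.552 rad (31.6°). The total great-circle distance is δ·R ≈ 0.552 × 3440 ≈ 1900 nmi, so the target fraction is f = 500/1900 ≈ 0.263.
Interpolate at f ≈ 0.263 with slerp weights a = sin((1−f)δ)/sin δ ≈ 0.754, b = sin(fδ)/sin δ ≈ 0.276.
p = a·p₁ + b·p₂ ≈ (0.603, 0.098, 0.791); φ = arcsin(p_z) ≈ 52.32°, λ = atan2(p_y, p_x) ≈ 9.19°.

≈ 52°N, 9°E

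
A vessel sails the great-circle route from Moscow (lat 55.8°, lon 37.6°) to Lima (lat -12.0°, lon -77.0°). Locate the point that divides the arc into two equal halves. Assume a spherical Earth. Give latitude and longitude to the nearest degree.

From cos δ = sin φ₁ sin φ₂ + cos φ₁ cos φ₂ cos Δλ, the central angle is δ ≈ 1.983 rad (113.6°).
Interpolate at f = 1/2 with slerp weights a = sin((1−f)δ)/sin δ ≈ 0.914, b = sin(fδ)/sin δ ≈ 0.914.
p = a·p₁ + b·p₂ ≈ (0.608, -0.557, 0.566); φ = arcsin(p_z) ≈ 34.44°, λ = atan2(p_y, p_x) ≈ -42.52°.

≈ lat 34°, lon -43°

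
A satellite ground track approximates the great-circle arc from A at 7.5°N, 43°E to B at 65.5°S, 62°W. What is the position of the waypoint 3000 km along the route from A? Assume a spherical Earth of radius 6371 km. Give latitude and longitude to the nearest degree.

The haversine formula gives a central angle δ ≈ 1.798 rad (103.0°) between the endpoints. The total great-circle distance is δ·R ≈ 1.798 × 6371 ≈ 11455 km, so the target fraction is f = 3000/11455 ≈ 0.262.
Interpolate at f ≈ 0.262 with slerp weights a = sin((1−f)δ)/sin δ ≈ 0.996, b = sin(fδ)/sin δ ≈ 0.466.
p = a·p₁ + b·p₂ ≈ (0.813, 0.503, -0.294); φ = arcsin(p_z) ≈ -17.08°, λ = atan2(p_y, p_x) ≈ 31.75°.

≈ 17°S, 32°E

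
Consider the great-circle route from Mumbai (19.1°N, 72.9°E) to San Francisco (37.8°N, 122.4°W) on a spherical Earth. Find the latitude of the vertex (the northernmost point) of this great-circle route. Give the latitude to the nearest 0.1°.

≈ 76.7°N

The great circle lies in the plane with unit normal n̂ = (p₁ × p₂)/|p₁ × p₂|.
Here n̂_z ≈ +0.231; the vertex latitude is φ_max = arccos|n̂_z| ≈ 76.7°.
Check via Clairaut: cos φ_max = |cos φ₁| · sin C = cos(19.1°)·sin(14.1°) ≈ 0.231, again giving ≈ 76.7°.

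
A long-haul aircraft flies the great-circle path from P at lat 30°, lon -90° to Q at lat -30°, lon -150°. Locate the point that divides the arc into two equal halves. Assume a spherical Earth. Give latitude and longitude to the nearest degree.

≈ lat 0°, lon -120°

The haversine formula gives a central angle δ ≈ 1.445 rad (82.8°) between the endpoints.
Interpolate at f = 1/2 with slerp weights a = sin((1−f)δ)/sin δ ≈ 0.667, b = sin(fδ)/sin δ ≈ 0.667.
p = a·p₁ + b·p₂ ≈ (-0.500, -0.866, 0.000); φ = arcsin(p_z) ≈ 0.00°, λ = atan2(p_y, p_x) ≈ -120.00°.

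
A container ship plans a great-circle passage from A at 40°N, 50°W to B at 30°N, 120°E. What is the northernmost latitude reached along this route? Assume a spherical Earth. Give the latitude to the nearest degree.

The great circle lies in the plane with unit normal n̂ = (p₁ × p₂)/|p₁ × p₂|.
Here n̂_z ≈ +0.122; the vertex latitude is φ_max = arccos|n̂_z| ≈ 83.0°.
Check via Clairaut: cos φ_max = |cos φ₁| · sin C = cos(40.0°)·sin(9.2°) ≈ 0.122, again giving ≈ 83.0°.

≈ 83°N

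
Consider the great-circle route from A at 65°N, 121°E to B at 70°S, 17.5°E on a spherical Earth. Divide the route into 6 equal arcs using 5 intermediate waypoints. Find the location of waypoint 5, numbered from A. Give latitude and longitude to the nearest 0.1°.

≈ 51.3°S, 54.8°E

From cos δ = sin φ₁ sin φ₂ + cos φ₁ cos φ₂ cos Δλ, the central angle is δ ≈ 2.658 rad (152.3°).
Interpolate at f = 5/6 with slerp weights a = sin((1−f)δ)/sin δ ≈ 0.922, b = sin(fδ)/sin δ ≈ 1.720.
p = a·p₁ + b·p₂ ≈ (0.360, 0.511, -0.780); φ = arcsin(p_z) ≈ -51.30°, λ = atan2(p_y, p_x) ≈ 54.81°.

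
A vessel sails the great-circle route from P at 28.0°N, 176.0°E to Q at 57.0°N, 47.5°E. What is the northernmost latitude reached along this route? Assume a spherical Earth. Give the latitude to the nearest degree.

≈ 68°N

The great circle lies in the plane with unit normal n̂ = (p₁ × p₂)/|p₁ × p₂|.
Here n̂_z ≈ -0.378; the vertex latitude is φ_max = arccos|n̂_z| ≈ 67.8°.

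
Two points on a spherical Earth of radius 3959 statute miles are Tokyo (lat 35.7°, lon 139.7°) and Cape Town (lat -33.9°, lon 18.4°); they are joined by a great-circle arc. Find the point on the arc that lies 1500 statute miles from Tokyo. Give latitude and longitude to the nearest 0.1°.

≈ lat 27.4°, lon 116.1°

Convert each endpoint to a unit vector on the sphere (x = cos φ cos λ, y = cos φ sin λ, z = sin φ).
The central angle between the endpoints is δ = arccos(p₁·p₂) ≈ 2.313 rad (132.5°). The total great-circle distance is δ·R ≈ 2.313 × 3959 ≈ 9156 mi, so the target fraction is f = 1500/9156 ≈ 0.164.
Interpolate at f ≈ 0.164 with slerp weights a = sin((1−f)δ)/sin δ ≈ 1.268, b = sin(fδ)/sin δ ≈ 0.502.
p = a·p₁ + b·p₂ ≈ (-0.390, 0.797, 0.460); φ = arcsin(p_z) ≈ 27.40°, λ = atan2(p_y, p_x) ≈ 116.07°.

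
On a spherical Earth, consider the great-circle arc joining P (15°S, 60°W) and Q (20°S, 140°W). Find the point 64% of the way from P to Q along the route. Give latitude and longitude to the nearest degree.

Convert each endpoint to a unit vector on the sphere (x = cos φ cos λ, y = cos φ sin λ, z = sin φ).
The central angle between the endpoints is δ = arccos(p₁·p₂) ≈ 1.322 rad (75.8°).
Interpolate at f = 0.64 with slerp weights a = sin((1−f)δ)/sin δ ≈ 0.473, b = sin(fδ)/sin δ ≈ 0.772.
p = a·p₁ + b·p₂ ≈ (-0.328, -0.862, -0.387); φ = arcsin(p_z) ≈ -22.74°, λ = atan2(p_y, p_x) ≈ -110.82°.

≈ (23°S, 111°W)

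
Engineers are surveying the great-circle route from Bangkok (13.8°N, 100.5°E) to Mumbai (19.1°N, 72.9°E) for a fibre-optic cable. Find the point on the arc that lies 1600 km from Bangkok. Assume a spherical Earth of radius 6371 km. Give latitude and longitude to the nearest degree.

From cos δ = sin φ₁ sin φ₂ + cos φ₁ cos φ₂ cos Δλ, the central angle is δ ≈ 0.471 rad (27.0°). The total great-circle distance is δ·R ≈ 0.471 × 6371 ≈ 2998 km, so the target fraction is f = 1600/2998 ≈ 0.534.
Interpolate at f ≈ 0.534 with slerp weights a = sin((1−f)δ)/sin δ ≈ 0.480, b = sin(fδ)/sin δ ≈ 0.548.
p = a·p₁ + b·p₂ ≈ (0.067, 0.953, 0.294); φ = arcsin(p_z) ≈ 17.09°, λ = atan2(p_y, p_x) ≈ 85.96°.

≈ 17°N, 86°E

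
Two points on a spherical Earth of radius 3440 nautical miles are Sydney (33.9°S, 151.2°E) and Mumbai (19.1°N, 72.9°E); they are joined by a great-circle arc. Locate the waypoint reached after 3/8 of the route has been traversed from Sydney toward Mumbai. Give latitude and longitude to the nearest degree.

Write both endpoints as unit vectors p₁, p₂ with components (cos φ cos λ, cos φ sin λ, sin φ).
The central angle between the endpoints is δ = arccos(p₁·p₂) ≈ 1.594 rad (91.3°).
Interpolate at f = 3/8 with slerp weights a = sin((1−f)δ)/sin δ ≈ 0.840, b = sin(fδ)/sin δ ≈ 0.563.
p = a·p₁ + b·p₂ ≈ (-0.454, 0.844, -0.284); φ = arcsin(p_z) ≈ -16.51°, λ = atan2(p_y, p_x) ≈ 118.29°.

≈ 17°S, 118°E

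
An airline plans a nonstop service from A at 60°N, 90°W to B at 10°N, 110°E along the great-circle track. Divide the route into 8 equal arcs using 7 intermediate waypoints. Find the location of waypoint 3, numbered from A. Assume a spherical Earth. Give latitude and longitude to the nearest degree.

Convert each endpoint to a unit vector on the sphere (x = cos φ cos λ, y = cos φ sin λ, z = sin φ).
The central angle between the endpoints is δ = arccos(p₁·p₂) ≈ 1.888 rad (108.2°).
Interpolate at f = 3/8 with slerp weights a = sin((1−f)δ)/sin δ ≈ 0.973, b = sin(fδ)/sin δ ≈ 0.685.
p = a·p₁ + b·p₂ ≈ (-0.231, 0.147, 0.962); φ = arcsin(p_z) ≈ 74.13°, λ = atan2(p_y, p_x) ≈ 147.50°.

≈ 74°N, 147°E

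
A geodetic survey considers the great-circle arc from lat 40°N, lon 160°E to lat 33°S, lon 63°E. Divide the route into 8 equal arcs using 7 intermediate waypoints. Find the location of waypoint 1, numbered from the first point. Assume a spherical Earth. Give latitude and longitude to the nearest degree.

The haversine formula gives a central angle δ ≈ 2.013 rad (115.4°) between the endpoints.
Interpolate at f = 1/8 with slerp weights a = sin((1−f)δ)/sin δ ≈ 1.087, b = sin(fδ)/sin δ ≈ 0.276.
p = a·p₁ + b·p₂ ≈ (-0.677, 0.491, 0.548); φ = arcsin(p_z) ≈ 33.25°, λ = atan2(p_y, p_x) ≈ 144.08°.

≈ lat 33°N, lon 144°E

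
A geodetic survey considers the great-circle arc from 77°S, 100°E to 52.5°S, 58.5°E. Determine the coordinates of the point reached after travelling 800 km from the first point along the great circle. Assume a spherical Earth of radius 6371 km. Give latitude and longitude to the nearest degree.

≈ 72°S, 80°E

The haversine formula gives a central angle δ ≈ 0.504 rad (28.9°) between the endpoints. The total great-circle distance is δ·R ≈ 0.504 × 6371 ≈ 3212 km, so the target fraction is f = 800/3212 ≈ 0.249.
Interpolate at f ≈ 0.249 with slerp weights a = sin((1−f)δ)/sin δ ≈ 0.765, b = sin(fδ)/sin δ ≈ 0.259.
p = a·p₁ + b·p₂ ≈ (0.053, 0.304, -0.951); φ = arcsin(p_z) ≈ -72.03°, λ = atan2(p_y, p_x) ≈ 80.19°.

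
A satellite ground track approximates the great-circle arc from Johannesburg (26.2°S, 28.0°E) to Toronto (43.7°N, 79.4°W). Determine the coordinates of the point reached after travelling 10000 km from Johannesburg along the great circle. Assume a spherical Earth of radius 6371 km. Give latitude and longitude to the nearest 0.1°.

≈ (32.9°N, 43.4°W)

Convert each endpoint to a unit vector on the sphere (x = cos φ cos λ, y = cos φ sin λ, z = sin φ).
The central angle between the endpoints is δ = arccos(p₁·p₂) ≈ 2.093 rad (119.9°). The total great-circle distance is δ·R ≈ 2.093 × 6371 ≈ 13336 km, so the target fraction is f = 10000/13336 ≈ 0.750.
Interpolate at f ≈ 0.750 with slerp weights a = sin((1−f)δ)/sin δ ≈ 0.577, b = sin(fδ)/sin δ ≈ 1.154.
p = a·p₁ + b·p₂ ≈ (0.611, -0.577, 0.542); φ = arcsin(p_z) ≈ 32.85°, λ = atan2(p_y, p_x) ≈ -43.38°.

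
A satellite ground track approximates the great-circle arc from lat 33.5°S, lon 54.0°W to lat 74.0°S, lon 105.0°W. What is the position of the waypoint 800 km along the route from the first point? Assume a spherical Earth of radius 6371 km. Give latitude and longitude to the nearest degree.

Convert each endpoint to a unit vector on the sphere (x = cos φ cos λ, y = cos φ sin λ, z = sin φ).
The central angle between the endpoints is δ = arccos(p₁·p₂) ≈ 0.830 rad (47.5°). The total great-circle distance is δ·R ≈ 0.830 × 6371 ≈ 5285 km, so the target fraction is f = 800/5285 ≈ 0.151.
Interpolate at f ≈ 0.151 with slerp weights a = sin((1−f)δ)/sin δ ≈ 0.877, b = sin(fδ)/sin δ ≈ 0.170.
p = a·p₁ + b·p₂ ≈ (0.418, -0.637, -0.648); φ = arcsin(p_z) ≈ -40.36°, λ = atan2(p_y, p_x) ≈ -56.74°.

≈ lat 40°S, lon 57°W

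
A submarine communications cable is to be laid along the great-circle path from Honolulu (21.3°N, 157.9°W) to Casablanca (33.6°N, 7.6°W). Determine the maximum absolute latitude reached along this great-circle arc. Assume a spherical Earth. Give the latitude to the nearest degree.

The great circle lies in the plane with unit normal n̂ = (p₁ × p₂)/|p₁ × p₂|.
Here n̂_z ≈ +0.436; the vertex latitude is φ_max = arccos|n̂_z| ≈ 64.1°.

≈ 64°N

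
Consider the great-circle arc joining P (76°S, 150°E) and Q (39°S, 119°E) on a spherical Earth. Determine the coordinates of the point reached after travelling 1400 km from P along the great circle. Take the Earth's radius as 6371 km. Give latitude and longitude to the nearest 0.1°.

From cos δ = sin φ₁ sin φ₂ + cos φ₁ cos φ₂ cos Δλ, the central angle is δ ≈ 0.689 rad (39.5°). The total great-circle distance is δ·R ≈ 0.689 × 6371 ≈ 4391 km, so the target fraction is f = 1400/4391 ≈ 0.319.
Interpolate at f ≈ 0.319 with slerp weights a = sin((1−f)δ)/sin δ ≈ 0.711, b = sin(fδ)/sin δ ≈ 0.343.
p = a·p₁ + b·p₂ ≈ (-0.278, 0.319, -0.906); φ = arcsin(p_z) ≈ -64.96°, λ = atan2(p_y, p_x) ≈ 131.09°.

≈ (65.0°S, 131.1°E)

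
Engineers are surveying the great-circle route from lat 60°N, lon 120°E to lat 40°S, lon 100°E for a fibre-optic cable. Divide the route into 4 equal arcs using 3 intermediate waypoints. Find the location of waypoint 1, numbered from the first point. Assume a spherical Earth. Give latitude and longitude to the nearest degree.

Convert each endpoint to a unit vector on the sphere (x = cos φ cos λ, y = cos φ sin λ, z = sin φ).
The central angle between the endpoints is δ = arccos(p₁·p₂) ≈ 1.769 rad (101.3°).
Interpolate at f = 1/4 with slerp weights a = sin((1−f)δ)/sin δ ≈ 0.990, b = sin(fδ)/sin δ ≈ 0.436.
p = a·p₁ + b·p₂ ≈ (-0.305, 0.758, 0.577); φ = arcsin(p_z) ≈ 35.21°, λ = atan2(p_y, p_x) ≈ 111.95°.

≈ lat 35°N, lon 112°E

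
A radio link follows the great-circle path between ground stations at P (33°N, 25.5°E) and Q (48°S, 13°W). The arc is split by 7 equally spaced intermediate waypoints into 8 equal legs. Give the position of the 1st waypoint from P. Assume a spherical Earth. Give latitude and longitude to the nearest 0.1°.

≈ (22.9°N, 20.5°E)

Write both endpoints as unit vectors p₁, p₂ with components (cos φ cos λ, cos φ sin λ, sin φ).
The central angle between the endpoints is δ = arccos(p₁·p₂) ≈ 1.536 rad (88.0°).
Interpolate at f = 1/8 with slerp weights a = sin((1−f)δ)/sin δ ≈ 0.975, b = sin(fδ)/sin δ ≈ 0.191.
p = a·p₁ + b·p₂ ≈ (0.863, 0.323, 0.389); φ = arcsin(p_z) ≈ 22.90°, λ = atan2(p_y, p_x) ≈ 20.55°.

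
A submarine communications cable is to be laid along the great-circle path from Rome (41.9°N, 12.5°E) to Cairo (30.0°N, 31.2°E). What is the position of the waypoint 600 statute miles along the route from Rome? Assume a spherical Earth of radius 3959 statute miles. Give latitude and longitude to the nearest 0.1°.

Write both endpoints as unit vectors p₁, p₂ with components (cos φ cos λ, cos φ sin λ, sin φ).
The central angle between the endpoints is δ = arccos(p₁·p₂) ≈ 0.335 rad (19.2°). The total great-circle distance is δ·R ≈ 0.335 × 3959 ≈ 1325 mi, so the target fraction is f = 600/1325 ≈ 0.453.
Interpolate at f ≈ 0.453 with slerp weights a = sin((1−f)δ)/sin δ ≈ 0.555, b = sin(fδ)/sin δ ≈ 0.459.
p = a·p₁ + b·p₂ ≈ (0.743, 0.295, 0.600); φ = arcsin(p_z) ≈ 36.88°, λ = atan2(p_y, p_x) ≈ 21.68°.

≈ 36.9°N, 21.7°E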